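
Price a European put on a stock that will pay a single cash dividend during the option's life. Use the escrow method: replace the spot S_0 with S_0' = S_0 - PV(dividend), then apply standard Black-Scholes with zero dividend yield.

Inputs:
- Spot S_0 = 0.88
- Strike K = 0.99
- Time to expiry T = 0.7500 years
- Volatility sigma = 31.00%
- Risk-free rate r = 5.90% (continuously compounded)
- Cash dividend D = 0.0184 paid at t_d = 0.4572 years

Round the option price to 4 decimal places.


Answer: Price = 0.1450

Derivation:
PV(D) = D * exp(-r * t_d) = 0.0184 * 0.97338577 = 0.01791030
S_0' = S_0 - PV(D) = 0.8800 - 0.01791030 = 0.86208970
d1 = (ln(S_0'/K) + (r + sigma^2/2)*T) / (sigma*sqrt(T)) = -0.21625722
d2 = d1 - sigma*sqrt(T) = -0.48472509
exp(-rT) = 0.95671475
N(-d1) = 0.58560637; N(-d2) = 0.68606432
P = K * exp(-rT) * N(-d2) - S_0' * N(-d1) = 0.9900 * 0.95671475 * 0.68606432 - 0.86208970 * 0.58560637 = 0.1450


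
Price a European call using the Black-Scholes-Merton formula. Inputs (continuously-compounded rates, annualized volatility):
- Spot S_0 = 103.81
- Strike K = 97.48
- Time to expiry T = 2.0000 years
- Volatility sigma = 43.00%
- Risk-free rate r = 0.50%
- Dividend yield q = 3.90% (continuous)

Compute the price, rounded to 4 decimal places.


Answer: Price = 22.7552

Derivation:
d1 = (ln(S/K) + (r - q + 0.5*sigma^2) * T) / (sigma * sqrt(T)) = 0.29569409
d2 = d1 - sigma * sqrt(T) = -0.31241774
exp(-rT) = 0.99004983; exp(-qT) = 0.92496443
C = S_0 * exp(-qT) * N(d1) - K * exp(-rT) * N(d2)
N(d1) = 0.61626815; N(d2) = 0.37736154
C = 103.8100 * 0.92496443 * 0.61626815 - 97.4800 * 0.99004983 * 0.37736154 = 22.7552


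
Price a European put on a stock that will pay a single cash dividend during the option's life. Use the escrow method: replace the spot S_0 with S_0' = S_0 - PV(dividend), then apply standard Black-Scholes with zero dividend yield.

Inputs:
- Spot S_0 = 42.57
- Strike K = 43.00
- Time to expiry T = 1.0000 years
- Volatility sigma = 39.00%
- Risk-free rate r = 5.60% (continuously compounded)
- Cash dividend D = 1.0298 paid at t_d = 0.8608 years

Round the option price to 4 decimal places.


Answer: Price = 5.9033

Derivation:
PV(D) = D * exp(-r * t_d) = 1.0298 * 0.95293861 = 0.98133618
S_0' = S_0 - PV(D) = 42.5700 - 0.98133618 = 41.58866382
d1 = (ln(S_0'/K) + (r + sigma^2/2)*T) / (sigma*sqrt(T)) = 0.25301926
d2 = d1 - sigma*sqrt(T) = -0.13698074
exp(-rT) = 0.94553914
N(-d1) = 0.40012667; N(-d2) = 0.55447699
P = K * exp(-rT) * N(-d2) - S_0' * N(-d1) = 43.0000 * 0.94553914 * 0.55447699 - 41.58866382 * 0.40012667 = 5.9033


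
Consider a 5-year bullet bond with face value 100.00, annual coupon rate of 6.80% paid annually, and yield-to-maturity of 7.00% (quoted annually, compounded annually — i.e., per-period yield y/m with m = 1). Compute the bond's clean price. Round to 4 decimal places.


Answer: Price = 99.1800

Derivation:
Coupon per period c = face * coupon_rate / m = 6.800000
Periods per year m = 1; per-period yield y/m = 0.070000
Number of cashflows N = 5
Cashflows (t years, CF_t, discount factor 1/(1+y/m)^(m*t), PV):
  t = 1.0000: CF_t = 6.800000, DF = 0.934579, PV = 6.355140
  t = 2.0000: CF_t = 6.800000, DF = 0.873439, PV = 5.939383
  t = 3.0000: CF_t = 6.800000, DF = 0.816298, PV = 5.550826
  t = 4.0000: CF_t = 6.800000, DF = 0.762895, PV = 5.187687
  t = 5.0000: CF_t = 106.800000, DF = 0.712986, PV = 76.146924
Price P = sum_t PV_t = 99.179961


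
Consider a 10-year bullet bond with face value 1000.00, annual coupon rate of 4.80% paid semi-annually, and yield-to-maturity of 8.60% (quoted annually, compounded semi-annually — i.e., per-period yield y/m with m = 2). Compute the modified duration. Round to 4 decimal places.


Answer: Modified duration = 7.3734

Derivation:
Coupon per period c = face * coupon_rate / m = 24.000000
Periods per year m = 2; per-period yield y/m = 0.043000
Number of cashflows N = 20
Cashflows (t years, CF_t, discount factor 1/(1+y/m)^(m*t), PV):
  t = 0.5000: CF_t = 24.000000, DF = 0.958773, PV = 23.010547
  t = 1.0000: CF_t = 24.000000, DF = 0.919245, PV = 22.061885
  t = 1.5000: CF_t = 24.000000, DF = 0.881347, PV = 21.152335
  t = 2.0000: CF_t = 24.000000, DF = 0.845012, PV = 20.280283
  t = 2.5000: CF_t = 24.000000, DF = 0.810174, PV = 19.444183
  t = 3.0000: CF_t = 24.000000, DF = 0.776773, PV = 18.642553
  t = 3.5000: CF_t = 24.000000, DF = 0.744749, PV = 17.873972
  t = 4.0000: CF_t = 24.000000, DF = 0.714045, PV = 17.137078
  t = 4.5000: CF_t = 24.000000, DF = 0.684607, PV = 16.430564
  t = 5.0000: CF_t = 24.000000, DF = 0.656382, PV = 15.753177
  t = 5.5000: CF_t = 24.000000, DF = 0.629322, PV = 15.103717
  t = 6.0000: CF_t = 24.000000, DF = 0.603376, PV = 14.481033
  t = 6.5000: CF_t = 24.000000, DF = 0.578501, PV = 13.884020
  t = 7.0000: CF_t = 24.000000, DF = 0.554651, PV = 13.311620
  t = 7.5000: CF_t = 24.000000, DF = 0.531784, PV = 12.762819
  t = 8.0000: CF_t = 24.000000, DF = 0.509860, PV = 12.236643
  t = 8.5000: CF_t = 24.000000, DF = 0.488840, PV = 11.732161
  t = 9.0000: CF_t = 24.000000, DF = 0.468687, PV = 11.248476
  t = 9.5000: CF_t = 24.000000, DF = 0.449364, PV = 10.784733
  t = 10.0000: CF_t = 1024.000000, DF = 0.430838, PV = 441.177940
Price P = sum_t PV_t = 748.509740
First compute Macaulay numerator sum_t t * PV_t:
  t * PV_t at t = 0.5000: 11.505273
  t * PV_t at t = 1.0000: 22.061885
  t * PV_t at t = 1.5000: 31.728503
  t * PV_t at t = 2.0000: 40.560566
  t * PV_t at t = 2.5000: 48.610457
  t * PV_t at t = 3.0000: 55.927660
  t * PV_t at t = 3.5000: 62.558903
  t * PV_t at t = 4.0000: 68.548312
  t * PV_t at t = 4.5000: 73.937537
  t * PV_t at t = 5.0000: 78.765886
  t * PV_t at t = 5.5000: 83.070445
  t * PV_t at t = 6.0000: 86.886197
  t * PV_t at t = 6.5000: 90.246130
  t * PV_t at t = 7.0000: 93.181343
  t * PV_t at t = 7.5000: 95.721144
  t * PV_t at t = 8.0000: 97.893148
  t * PV_t at t = 8.5000: 99.723365
  t * PV_t at t = 9.0000: 101.236285
  t * PV_t at t = 9.5000: 102.454960
  t * PV_t at t = 10.0000: 4411.779396
Macaulay duration D = 5756.397395 / 748.509740 = 7.690478
Modified duration = D / (1 + y/m) = 7.690478 / (1 + 0.043000) = 7.373421


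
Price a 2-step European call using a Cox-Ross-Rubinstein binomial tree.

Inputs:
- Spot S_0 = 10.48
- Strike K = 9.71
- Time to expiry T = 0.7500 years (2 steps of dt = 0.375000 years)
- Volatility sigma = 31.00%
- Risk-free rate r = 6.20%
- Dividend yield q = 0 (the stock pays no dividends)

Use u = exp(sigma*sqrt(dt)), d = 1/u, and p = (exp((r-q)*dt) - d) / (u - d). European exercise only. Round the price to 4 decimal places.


dt = T/N = 0.375000
u = exp(sigma*sqrt(dt)) = 1.209051; d = 1/u = 0.827095
p = (exp((r-q)*dt) - d) / (u - d) = 0.514267
Discount per step: exp(-r*dt) = 0.977018
Stock lattice S(k, i) with i counting down-moves:
  k=0: S(0,0) = 10.4800
  k=1: S(1,0) = 12.6709; S(1,1) = 8.6680
  k=2: S(2,0) = 15.3197; S(2,1) = 10.4800; S(2,2) = 7.1692
Terminal payoffs V(N, i) = max(S_T - K, 0):
  V(2,0) = 5.609700; V(2,1) = 0.770000; V(2,2) = 0.000000
Backward induction: V(k, i) = exp(-r*dt) * [p * V(k+1, i) + (1-p) * V(k+1, i+1)].
  V(1,0) = exp(-r*dt) * [p*5.609700 + (1-p)*0.770000] = 3.184004
  V(1,1) = exp(-r*dt) * [p*0.770000 + (1-p)*0.000000] = 0.386885
  V(0,0) = exp(-r*dt) * [p*3.184004 + (1-p)*0.386885] = 1.783402

Answer: Price = V(0,0) = 1.7834


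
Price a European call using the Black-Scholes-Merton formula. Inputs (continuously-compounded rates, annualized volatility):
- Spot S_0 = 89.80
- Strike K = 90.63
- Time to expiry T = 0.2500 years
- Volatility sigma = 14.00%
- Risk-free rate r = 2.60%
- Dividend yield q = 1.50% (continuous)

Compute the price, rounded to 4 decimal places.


d1 = (ln(S/K) + (r - q + 0.5*sigma^2) * T) / (sigma * sqrt(T)) = -0.05714727
d2 = d1 - sigma * sqrt(T) = -0.12714727
exp(-rT) = 0.99352108; exp(-qT) = 0.99625702
C = S_0 * exp(-qT) * N(d1) - K * exp(-rT) * N(d2)
N(d1) = 0.47721394; N(d2) = 0.44941192
C = 89.8000 * 0.99625702 * 0.47721394 - 90.6300 * 0.99352108 * 0.44941192 = 2.2271

Answer: Price = 2.2271


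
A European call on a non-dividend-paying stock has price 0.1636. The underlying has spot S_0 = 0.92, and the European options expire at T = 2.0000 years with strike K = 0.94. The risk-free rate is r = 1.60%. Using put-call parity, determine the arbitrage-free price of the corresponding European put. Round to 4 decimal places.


Answer: Put price = 0.1540

Derivation:
Put-call parity: C - P = S_0 * exp(-qT) - K * exp(-rT).
S_0 * exp(-qT) = 0.9200 * 1.00000000 = 0.92000000
K * exp(-rT) = 0.9400 * 0.96850658 = 0.91039619
P = C - S*exp(-qT) + K*exp(-rT)
P = 0.1636 - 0.92000000 + 0.91039619 = 0.1540


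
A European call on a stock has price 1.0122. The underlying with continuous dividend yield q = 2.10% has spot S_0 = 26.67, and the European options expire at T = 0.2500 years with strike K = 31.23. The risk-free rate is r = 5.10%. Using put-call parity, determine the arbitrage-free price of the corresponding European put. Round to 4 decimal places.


Answer: Put price = 5.3162

Derivation:
Put-call parity: C - P = S_0 * exp(-qT) - K * exp(-rT).
S_0 * exp(-qT) = 26.6700 * 0.99476376 = 26.53034940
K * exp(-rT) = 31.2300 * 0.98733094 = 30.83434516
P = C - S*exp(-qT) + K*exp(-rT)
P = 1.0122 - 26.53034940 + 30.83434516 = 5.3162


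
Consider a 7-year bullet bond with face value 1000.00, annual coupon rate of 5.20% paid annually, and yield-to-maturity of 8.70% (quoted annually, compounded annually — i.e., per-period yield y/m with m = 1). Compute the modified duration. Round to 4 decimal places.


Answer: Modified duration = 5.4540

Derivation:
Coupon per period c = face * coupon_rate / m = 52.000000
Periods per year m = 1; per-period yield y/m = 0.087000
Number of cashflows N = 7
Cashflows (t years, CF_t, discount factor 1/(1+y/m)^(m*t), PV):
  t = 1.0000: CF_t = 52.000000, DF = 0.919963, PV = 47.838086
  t = 2.0000: CF_t = 52.000000, DF = 0.846332, PV = 44.009279
  t = 3.0000: CF_t = 52.000000, DF = 0.778595, PV = 40.486917
  t = 4.0000: CF_t = 52.000000, DF = 0.716278, PV = 37.246474
  t = 5.0000: CF_t = 52.000000, DF = 0.658950, PV = 34.265386
  t = 6.0000: CF_t = 52.000000, DF = 0.606209, PV = 31.522894
  t = 7.0000: CF_t = 1052.000000, DF = 0.557690, PV = 586.690331
Price P = sum_t PV_t = 822.059368
First compute Macaulay numerator sum_t t * PV_t:
  t * PV_t at t = 1.0000: 47.838086
  t * PV_t at t = 2.0000: 88.018558
  t * PV_t at t = 3.0000: 121.460752
  t * PV_t at t = 4.0000: 148.985897
  t * PV_t at t = 5.0000: 171.326928
  t * PV_t at t = 6.0000: 189.137363
  t * PV_t at t = 7.0000: 4106.832320
Macaulay duration D = 4873.599905 / 822.059368 = 5.928525
Modified duration = D / (1 + y/m) = 5.928525 / (1 + 0.087000) = 5.454025


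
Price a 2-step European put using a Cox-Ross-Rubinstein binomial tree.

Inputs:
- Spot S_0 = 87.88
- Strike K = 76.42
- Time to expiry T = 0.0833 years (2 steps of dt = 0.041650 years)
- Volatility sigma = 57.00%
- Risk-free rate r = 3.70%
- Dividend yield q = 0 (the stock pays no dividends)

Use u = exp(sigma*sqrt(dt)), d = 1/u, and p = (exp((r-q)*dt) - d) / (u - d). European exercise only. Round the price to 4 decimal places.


Answer: Price = V(0,0) = 1.8452

Derivation:
dt = T/N = 0.041650
u = exp(sigma*sqrt(dt)) = 1.123364; d = 1/u = 0.890184
p = (exp((r-q)*dt) - d) / (u - d) = 0.477565
Discount per step: exp(-r*dt) = 0.998460
Stock lattice S(k, i) with i counting down-moves:
  k=0: S(0,0) = 87.8800
  k=1: S(1,0) = 98.7212; S(1,1) = 78.2293
  k=2: S(2,0) = 110.8998; S(2,1) = 87.8800; S(2,2) = 69.6385
Terminal payoffs V(N, i) = max(K - S_T, 0):
  V(2,0) = 0.000000; V(2,1) = 0.000000; V(2,2) = 6.781521
Backward induction: V(k, i) = exp(-r*dt) * [p * V(k+1, i) + (1-p) * V(k+1, i+1)].
  V(1,0) = exp(-r*dt) * [p*0.000000 + (1-p)*0.000000] = 0.000000
  V(1,1) = exp(-r*dt) * [p*0.000000 + (1-p)*6.781521] = 3.537450
  V(0,0) = exp(-r*dt) * [p*0.000000 + (1-p)*3.537450] = 1.845242


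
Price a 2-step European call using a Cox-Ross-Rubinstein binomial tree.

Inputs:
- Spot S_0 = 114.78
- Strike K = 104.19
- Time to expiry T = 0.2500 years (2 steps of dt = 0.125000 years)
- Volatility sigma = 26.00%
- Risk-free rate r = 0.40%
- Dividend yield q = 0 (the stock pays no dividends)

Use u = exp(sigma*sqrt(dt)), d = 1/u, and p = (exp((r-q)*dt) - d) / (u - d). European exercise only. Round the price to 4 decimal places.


Answer: Price = V(0,0) = 13.0427

Derivation:
dt = T/N = 0.125000
u = exp(sigma*sqrt(dt)) = 1.096281; d = 1/u = 0.912175
p = (exp((r-q)*dt) - d) / (u - d) = 0.479752
Discount per step: exp(-r*dt) = 0.999500
Stock lattice S(k, i) with i counting down-moves:
  k=0: S(0,0) = 114.7800
  k=1: S(1,0) = 125.8312; S(1,1) = 104.6994
  k=2: S(2,0) = 137.9464; S(2,1) = 114.7800; S(2,2) = 95.5041
Terminal payoffs V(N, i) = max(S_T - K, 0):
  V(2,0) = 33.756374; V(2,1) = 10.590000; V(2,2) = 0.000000
Backward induction: V(k, i) = exp(-r*dt) * [p * V(k+1, i) + (1-p) * V(k+1, i+1)].
  V(1,0) = exp(-r*dt) * [p*33.756374 + (1-p)*10.590000] = 21.693258
  V(1,1) = exp(-r*dt) * [p*10.590000 + (1-p)*0.000000] = 5.078031
  V(0,0) = exp(-r*dt) * [p*21.693258 + (1-p)*5.078031] = 13.042691


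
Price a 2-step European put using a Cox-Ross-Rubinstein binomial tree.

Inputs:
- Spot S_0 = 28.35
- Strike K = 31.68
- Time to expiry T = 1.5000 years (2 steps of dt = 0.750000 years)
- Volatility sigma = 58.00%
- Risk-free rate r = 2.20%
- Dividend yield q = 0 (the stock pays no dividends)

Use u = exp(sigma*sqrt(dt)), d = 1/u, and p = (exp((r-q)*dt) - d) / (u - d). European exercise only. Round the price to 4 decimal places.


Answer: Price = V(0,0) = 9.1325

Derivation:
dt = T/N = 0.750000
u = exp(sigma*sqrt(dt)) = 1.652509; d = 1/u = 0.605140
p = (exp((r-q)*dt) - d) / (u - d) = 0.392886
Discount per step: exp(-r*dt) = 0.983635
Stock lattice S(k, i) with i counting down-moves:
  k=0: S(0,0) = 28.3500
  k=1: S(1,0) = 46.8486; S(1,1) = 17.1557
  k=2: S(2,0) = 77.4178; S(2,1) = 28.3500; S(2,2) = 10.3816
Terminal payoffs V(N, i) = max(K - S_T, 0):
  V(2,0) = 0.000000; V(2,1) = 3.330000; V(2,2) = 21.298373
Backward induction: V(k, i) = exp(-r*dt) * [p * V(k+1, i) + (1-p) * V(k+1, i+1)].
  V(1,0) = exp(-r*dt) * [p*0.000000 + (1-p)*3.330000] = 1.988605
  V(1,1) = exp(-r*dt) * [p*3.330000 + (1-p)*21.298373] = 14.005838
  V(0,0) = exp(-r*dt) * [p*1.988605 + (1-p)*14.005838] = 9.132499


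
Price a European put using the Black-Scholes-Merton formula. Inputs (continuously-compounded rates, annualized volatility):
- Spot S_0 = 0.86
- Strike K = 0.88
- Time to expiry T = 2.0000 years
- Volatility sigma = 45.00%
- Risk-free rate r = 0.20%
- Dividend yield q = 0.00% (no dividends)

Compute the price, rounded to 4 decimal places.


Answer: Price = 0.2251

Derivation:
d1 = (ln(S/K) + (r - q + 0.5*sigma^2) * T) / (sigma * sqrt(T)) = 0.28835890
d2 = d1 - sigma * sqrt(T) = -0.34803720
exp(-rT) = 0.99600799; exp(-qT) = 1.00000000
P = K * exp(-rT) * N(-d2) - S_0 * exp(-qT) * N(-d1)
N(-d1) = 0.38653601; N(-d2) = 0.63609388
P = 0.8800 * 0.99600799 * 0.63609388 - 0.8600 * 1.00000000 * 0.38653601 = 0.2251


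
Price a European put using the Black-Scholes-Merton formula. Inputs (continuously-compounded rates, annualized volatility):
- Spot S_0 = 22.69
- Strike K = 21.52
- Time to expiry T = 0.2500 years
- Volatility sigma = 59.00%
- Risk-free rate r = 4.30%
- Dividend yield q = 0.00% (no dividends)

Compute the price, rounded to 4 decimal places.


d1 = (ln(S/K) + (r - q + 0.5*sigma^2) * T) / (sigma * sqrt(T)) = 0.36340361
d2 = d1 - sigma * sqrt(T) = 0.06840361
exp(-rT) = 0.98930757; exp(-qT) = 1.00000000
P = K * exp(-rT) * N(-d2) - S_0 * exp(-qT) * N(-d1)
N(-d1) = 0.35815170; N(-d2) = 0.47273218
P = 21.5200 * 0.98930757 * 0.47273218 - 22.6900 * 1.00000000 * 0.35815170 = 1.9380

Answer: Price = 1.9380


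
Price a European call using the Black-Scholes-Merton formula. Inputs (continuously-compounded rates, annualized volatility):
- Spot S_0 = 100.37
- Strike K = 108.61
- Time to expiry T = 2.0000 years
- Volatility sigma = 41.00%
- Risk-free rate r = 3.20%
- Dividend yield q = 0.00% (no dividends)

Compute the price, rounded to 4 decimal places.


Answer: Price = 22.3221

Derivation:
d1 = (ln(S/K) + (r - q + 0.5*sigma^2) * T) / (sigma * sqrt(T)) = 0.26421627
d2 = d1 - sigma * sqrt(T) = -0.31561129
exp(-rT) = 0.93800500; exp(-qT) = 1.00000000
C = S_0 * exp(-qT) * N(d1) - K * exp(-rT) * N(d2)
N(d1) = 0.60419336; N(d2) = 0.37614878
C = 100.3700 * 1.00000000 * 0.60419336 - 108.6100 * 0.93800500 * 0.37614878 = 22.3221


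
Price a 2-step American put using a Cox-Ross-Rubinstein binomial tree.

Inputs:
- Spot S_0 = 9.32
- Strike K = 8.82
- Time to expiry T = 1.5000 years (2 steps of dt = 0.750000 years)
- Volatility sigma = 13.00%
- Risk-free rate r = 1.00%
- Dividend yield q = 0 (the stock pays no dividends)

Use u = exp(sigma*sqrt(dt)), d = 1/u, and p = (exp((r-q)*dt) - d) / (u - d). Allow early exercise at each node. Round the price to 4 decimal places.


dt = T/N = 0.750000
u = exp(sigma*sqrt(dt)) = 1.119165; d = 1/u = 0.893523
p = (exp((r-q)*dt) - d) / (u - d) = 0.505247
Discount per step: exp(-r*dt) = 0.992528
Stock lattice S(k, i) with i counting down-moves:
  k=0: S(0,0) = 9.3200
  k=1: S(1,0) = 10.4306; S(1,1) = 8.3276
  k=2: S(2,0) = 11.6736; S(2,1) = 9.3200; S(2,2) = 7.4409
Terminal payoffs V(N, i) = max(K - S_T, 0):
  V(2,0) = 0.000000; V(2,1) = 0.000000; V(2,2) = 1.379069
Backward induction: V(k, i) = exp(-r*dt) * [p * V(k+1, i) + (1-p) * V(k+1, i+1)]; then take max(V_cont, immediate exercise) for American.
  V(1,0) = exp(-r*dt) * [p*0.000000 + (1-p)*0.000000] = 0.000000; exercise = 0.000000; V(1,0) = max -> 0.000000
  V(1,1) = exp(-r*dt) * [p*0.000000 + (1-p)*1.379069] = 0.677200; exercise = 0.492366; V(1,1) = max -> 0.677200
  V(0,0) = exp(-r*dt) * [p*0.000000 + (1-p)*0.677200] = 0.332543; exercise = 0.000000; V(0,0) = max -> 0.332543

Answer: Price = V(0,0) = 0.3325


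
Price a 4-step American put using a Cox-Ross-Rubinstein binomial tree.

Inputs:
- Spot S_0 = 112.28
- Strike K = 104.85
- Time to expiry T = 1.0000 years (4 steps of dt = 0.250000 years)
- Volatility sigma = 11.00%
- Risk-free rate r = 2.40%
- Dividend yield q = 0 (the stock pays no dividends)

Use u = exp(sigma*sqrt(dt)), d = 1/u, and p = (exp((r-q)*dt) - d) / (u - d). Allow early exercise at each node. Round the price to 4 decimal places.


Answer: Price = V(0,0) = 1.5706

Derivation:
dt = T/N = 0.250000
u = exp(sigma*sqrt(dt)) = 1.056541; d = 1/u = 0.946485
p = (exp((r-q)*dt) - d) / (u - d) = 0.540935
Discount per step: exp(-r*dt) = 0.994018
Stock lattice S(k, i) with i counting down-moves:
  k=0: S(0,0) = 112.2800
  k=1: S(1,0) = 118.6284; S(1,1) = 106.2714
  k=2: S(2,0) = 125.3357; S(2,1) = 112.2800; S(2,2) = 100.5843
  k=3: S(3,0) = 132.4223; S(3,1) = 118.6284; S(3,2) = 106.2714; S(3,3) = 95.2015
  k=4: S(4,0) = 139.9095; S(4,1) = 125.3357; S(4,2) = 112.2800; S(4,3) = 100.5843; S(4,4) = 90.1068
Terminal payoffs V(N, i) = max(K - S_T, 0):
  V(4,0) = 0.000000; V(4,1) = 0.000000; V(4,2) = 0.000000; V(4,3) = 4.265743; V(4,4) = 14.743189
Backward induction: V(k, i) = exp(-r*dt) * [p * V(k+1, i) + (1-p) * V(k+1, i+1)]; then take max(V_cont, immediate exercise) for American.
  V(3,0) = exp(-r*dt) * [p*0.000000 + (1-p)*0.000000] = 0.000000; exercise = 0.000000; V(3,0) = max -> 0.000000
  V(3,1) = exp(-r*dt) * [p*0.000000 + (1-p)*0.000000] = 0.000000; exercise = 0.000000; V(3,1) = max -> 0.000000
  V(3,2) = exp(-r*dt) * [p*0.000000 + (1-p)*4.265743] = 1.946538; exercise = 0.000000; V(3,2) = max -> 1.946538
  V(3,3) = exp(-r*dt) * [p*4.265743 + (1-p)*14.743189] = 9.021278; exercise = 9.648495; V(3,3) = max -> 9.648495
  V(2,0) = exp(-r*dt) * [p*0.000000 + (1-p)*0.000000] = 0.000000; exercise = 0.000000; V(2,0) = max -> 0.000000
  V(2,1) = exp(-r*dt) * [p*0.000000 + (1-p)*1.946538] = 0.888241; exercise = 0.000000; V(2,1) = max -> 0.888241
  V(2,2) = exp(-r*dt) * [p*1.946538 + (1-p)*9.648495] = 5.449439; exercise = 4.265743; V(2,2) = max -> 5.449439
  V(1,0) = exp(-r*dt) * [p*0.000000 + (1-p)*0.888241] = 0.405321; exercise = 0.000000; V(1,0) = max -> 0.405321
  V(1,1) = exp(-r*dt) * [p*0.888241 + (1-p)*5.449439] = 2.964287; exercise = 0.000000; V(1,1) = max -> 2.964287
  V(0,0) = exp(-r*dt) * [p*0.405321 + (1-p)*2.964287] = 1.570600; exercise = 0.000000; V(0,0) = max -> 1.570600


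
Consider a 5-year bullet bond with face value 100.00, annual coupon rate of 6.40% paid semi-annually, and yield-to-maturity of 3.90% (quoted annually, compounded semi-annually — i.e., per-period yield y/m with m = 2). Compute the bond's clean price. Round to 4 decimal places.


Answer: Price = 111.2577

Derivation:
Coupon per period c = face * coupon_rate / m = 3.200000
Periods per year m = 2; per-period yield y/m = 0.019500
Number of cashflows N = 10
Cashflows (t years, CF_t, discount factor 1/(1+y/m)^(m*t), PV):
  t = 0.5000: CF_t = 3.200000, DF = 0.980873, PV = 3.138794
  t = 1.0000: CF_t = 3.200000, DF = 0.962112, PV = 3.078758
  t = 1.5000: CF_t = 3.200000, DF = 0.943709, PV = 3.019870
  t = 2.0000: CF_t = 3.200000, DF = 0.925659, PV = 2.962109
  t = 2.5000: CF_t = 3.200000, DF = 0.907954, PV = 2.905453
  t = 3.0000: CF_t = 3.200000, DF = 0.890588, PV = 2.849880
  t = 3.5000: CF_t = 3.200000, DF = 0.873553, PV = 2.795370
  t = 4.0000: CF_t = 3.200000, DF = 0.856845, PV = 2.741903
  t = 4.5000: CF_t = 3.200000, DF = 0.840456, PV = 2.689459
  t = 5.0000: CF_t = 103.200000, DF = 0.824380, PV = 85.076065
Price P = sum_t PV_t = 111.257662


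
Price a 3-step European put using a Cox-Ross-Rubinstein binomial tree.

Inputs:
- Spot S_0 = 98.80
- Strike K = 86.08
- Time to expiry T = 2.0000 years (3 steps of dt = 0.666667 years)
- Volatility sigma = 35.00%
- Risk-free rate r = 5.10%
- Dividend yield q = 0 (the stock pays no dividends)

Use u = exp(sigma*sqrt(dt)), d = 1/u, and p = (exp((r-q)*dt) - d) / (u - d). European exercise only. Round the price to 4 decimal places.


dt = T/N = 0.666667
u = exp(sigma*sqrt(dt)) = 1.330791; d = 1/u = 0.751433
p = (exp((r-q)*dt) - d) / (u - d) = 0.488733
Discount per step: exp(-r*dt) = 0.966572
Stock lattice S(k, i) with i counting down-moves:
  k=0: S(0,0) = 98.8000
  k=1: S(1,0) = 131.4822; S(1,1) = 74.2415
  k=2: S(2,0) = 174.9754; S(2,1) = 98.8000; S(2,2) = 55.7875
  k=3: S(3,0) = 232.8557; S(3,1) = 131.4822; S(3,2) = 74.2415; S(3,3) = 41.9206
Terminal payoffs V(N, i) = max(K - S_T, 0):
  V(3,0) = 0.000000; V(3,1) = 0.000000; V(3,2) = 11.838462; V(3,3) = 44.159449
Backward induction: V(k, i) = exp(-r*dt) * [p * V(k+1, i) + (1-p) * V(k+1, i+1)].
  V(2,0) = exp(-r*dt) * [p*0.000000 + (1-p)*0.000000] = 0.000000
  V(2,1) = exp(-r*dt) * [p*0.000000 + (1-p)*11.838462] = 5.850280
  V(2,2) = exp(-r*dt) * [p*11.838462 + (1-p)*44.159449] = 27.414966
  V(1,0) = exp(-r*dt) * [p*0.000000 + (1-p)*5.850280] = 2.891066
  V(1,1) = exp(-r*dt) * [p*5.850280 + (1-p)*27.414966] = 16.311457
  V(0,0) = exp(-r*dt) * [p*2.891066 + (1-p)*16.311457] = 9.426453

Answer: Price = V(0,0) = 9.4265


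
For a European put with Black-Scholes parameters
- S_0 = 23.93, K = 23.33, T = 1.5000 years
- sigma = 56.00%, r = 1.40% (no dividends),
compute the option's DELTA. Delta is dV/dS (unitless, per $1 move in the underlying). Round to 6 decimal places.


Answer: Delta = -0.340694

Derivation:
d1 = 0.4105706632; d2 = -0.2752864648
phi(d1) = 0.3666957962; exp(-qT) = 1.0000000000; exp(-rT) = 0.9792189646
N(-d1) = 0.3406936895
Delta = -exp(-qT) * N(-d1) = -1.0000000000 * 0.3406936895 = -0.340694


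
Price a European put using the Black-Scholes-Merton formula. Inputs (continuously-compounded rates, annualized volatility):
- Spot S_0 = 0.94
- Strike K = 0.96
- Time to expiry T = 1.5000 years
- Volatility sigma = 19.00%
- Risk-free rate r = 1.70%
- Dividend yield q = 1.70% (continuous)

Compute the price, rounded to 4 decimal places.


Answer: Price = 0.0959

Derivation:
d1 = (ln(S/K) + (r - q + 0.5*sigma^2) * T) / (sigma * sqrt(T)) = 0.02587689
d2 = d1 - sigma * sqrt(T) = -0.20682464
exp(-rT) = 0.97482238; exp(-qT) = 0.97482238
P = K * exp(-rT) * N(-d2) - S_0 * exp(-qT) * N(-d1)
N(-d1) = 0.48967777; N(-d2) = 0.58192659
P = 0.9600 * 0.97482238 * 0.58192659 - 0.9400 * 0.97482238 * 0.48967777 = 0.0959


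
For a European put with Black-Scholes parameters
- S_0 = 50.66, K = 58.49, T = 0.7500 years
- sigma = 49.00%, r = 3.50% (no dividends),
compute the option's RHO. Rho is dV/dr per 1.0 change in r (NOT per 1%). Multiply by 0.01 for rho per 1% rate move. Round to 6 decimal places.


Answer: Rho = -29.380857

Derivation:
d1 = -0.0646435646; d2 = -0.4889960125
phi(d1) = 0.3981096025; exp(-qT) = 1.0000000000; exp(-rT) = 0.9740915363
N(-d2) = 0.6875777400
Rho = -K*T*exp(-rT)*N(-d2) = -58.4900 * 0.7500 * 0.9740915363 * 0.6875777400 = -29.380857


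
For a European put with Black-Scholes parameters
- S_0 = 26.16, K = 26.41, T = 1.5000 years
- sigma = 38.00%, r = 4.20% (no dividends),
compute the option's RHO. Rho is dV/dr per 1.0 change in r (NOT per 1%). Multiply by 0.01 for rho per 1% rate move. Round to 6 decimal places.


Answer: Rho = -20.341720

Derivation:
d1 = 0.3476315849; d2 = -0.1177714662
phi(d1) = 0.3755504763; exp(-qT) = 1.0000000000; exp(-rT) = 0.9389434737
N(-d2) = 0.5468756306
Rho = -K*T*exp(-rT)*N(-d2) = -26.4100 * 1.5000 * 0.9389434737 * 0.5468756306 = -20.341720


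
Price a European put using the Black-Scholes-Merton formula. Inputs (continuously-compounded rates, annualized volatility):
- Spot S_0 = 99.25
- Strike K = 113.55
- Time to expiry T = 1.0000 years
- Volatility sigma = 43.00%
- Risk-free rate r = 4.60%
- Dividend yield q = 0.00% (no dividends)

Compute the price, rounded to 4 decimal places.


d1 = (ln(S/K) + (r - q + 0.5*sigma^2) * T) / (sigma * sqrt(T)) = 0.00895035
d2 = d1 - sigma * sqrt(T) = -0.42104965
exp(-rT) = 0.95504196; exp(-qT) = 1.00000000
P = K * exp(-rT) * N(-d2) - S_0 * exp(-qT) * N(-d1)
N(-d1) = 0.49642937; N(-d2) = 0.66314059
P = 113.5500 * 0.95504196 * 0.66314059 - 99.2500 * 1.00000000 * 0.49642937 = 22.6437

Answer: Price = 22.6437


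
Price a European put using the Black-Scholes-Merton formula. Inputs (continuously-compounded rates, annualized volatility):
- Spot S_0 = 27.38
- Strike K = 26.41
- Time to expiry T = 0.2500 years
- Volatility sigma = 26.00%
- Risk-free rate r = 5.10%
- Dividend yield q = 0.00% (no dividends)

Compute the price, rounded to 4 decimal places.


Answer: Price = 0.8293

Derivation:
d1 = (ln(S/K) + (r - q + 0.5*sigma^2) * T) / (sigma * sqrt(T)) = 0.44053918
d2 = d1 - sigma * sqrt(T) = 0.31053918
exp(-rT) = 0.98733094; exp(-qT) = 1.00000000
P = K * exp(-rT) * N(-d2) - S_0 * exp(-qT) * N(-d1)
N(-d1) = 0.32977332; N(-d2) = 0.37807548
P = 26.4100 * 0.98733094 * 0.37807548 - 27.3800 * 1.00000000 * 0.32977332 = 0.8293


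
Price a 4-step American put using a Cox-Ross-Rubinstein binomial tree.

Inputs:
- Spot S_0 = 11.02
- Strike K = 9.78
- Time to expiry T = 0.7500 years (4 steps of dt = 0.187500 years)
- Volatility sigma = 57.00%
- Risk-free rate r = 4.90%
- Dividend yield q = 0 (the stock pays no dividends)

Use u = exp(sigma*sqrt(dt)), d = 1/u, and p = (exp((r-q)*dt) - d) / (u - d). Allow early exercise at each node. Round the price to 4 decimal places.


Answer: Price = V(0,0) = 1.3500

Derivation:
dt = T/N = 0.187500
u = exp(sigma*sqrt(dt)) = 1.279945; d = 1/u = 0.781283
p = (exp((r-q)*dt) - d) / (u - d) = 0.457116
Discount per step: exp(-r*dt) = 0.990855
Stock lattice S(k, i) with i counting down-moves:
  k=0: S(0,0) = 11.0200
  k=1: S(1,0) = 14.1050; S(1,1) = 8.6097
  k=2: S(2,0) = 18.0536; S(2,1) = 11.0200; S(2,2) = 6.7267
  k=3: S(3,0) = 23.1076; S(3,1) = 14.1050; S(3,2) = 8.6097; S(3,3) = 5.2554
  k=4: S(4,0) = 29.5765; S(4,1) = 18.0536; S(4,2) = 11.0200; S(4,3) = 6.7267; S(4,4) = 4.1060
Terminal payoffs V(N, i) = max(K - S_T, 0):
  V(4,0) = 0.000000; V(4,1) = 0.000000; V(4,2) = 0.000000; V(4,3) = 3.053349; V(4,4) = 5.674027
Backward induction: V(k, i) = exp(-r*dt) * [p * V(k+1, i) + (1-p) * V(k+1, i+1)]; then take max(V_cont, immediate exercise) for American.
  V(3,0) = exp(-r*dt) * [p*0.000000 + (1-p)*0.000000] = 0.000000; exercise = 0.000000; V(3,0) = max -> 0.000000
  V(3,1) = exp(-r*dt) * [p*0.000000 + (1-p)*0.000000] = 0.000000; exercise = 0.000000; V(3,1) = max -> 0.000000
  V(3,2) = exp(-r*dt) * [p*0.000000 + (1-p)*3.053349] = 1.642454; exercise = 1.170256; V(3,2) = max -> 1.642454
  V(3,3) = exp(-r*dt) * [p*3.053349 + (1-p)*5.674027] = 4.435137; exercise = 4.524579; V(3,3) = max -> 4.524579
  V(2,0) = exp(-r*dt) * [p*0.000000 + (1-p)*0.000000] = 0.000000; exercise = 0.000000; V(2,0) = max -> 0.000000
  V(2,1) = exp(-r*dt) * [p*0.000000 + (1-p)*1.642454] = 0.883507; exercise = 0.000000; V(2,1) = max -> 0.883507
  V(2,2) = exp(-r*dt) * [p*1.642454 + (1-p)*4.524579] = 3.177783; exercise = 3.053349; V(2,2) = max -> 3.177783
  V(1,0) = exp(-r*dt) * [p*0.000000 + (1-p)*0.883507] = 0.475255; exercise = 0.000000; V(1,0) = max -> 0.475255
  V(1,1) = exp(-r*dt) * [p*0.883507 + (1-p)*3.177783] = 2.109561; exercise = 1.170256; V(1,1) = max -> 2.109561
  V(0,0) = exp(-r*dt) * [p*0.475255 + (1-p)*2.109561] = 1.350033; exercise = 0.000000; V(0,0) = max -> 1.350033


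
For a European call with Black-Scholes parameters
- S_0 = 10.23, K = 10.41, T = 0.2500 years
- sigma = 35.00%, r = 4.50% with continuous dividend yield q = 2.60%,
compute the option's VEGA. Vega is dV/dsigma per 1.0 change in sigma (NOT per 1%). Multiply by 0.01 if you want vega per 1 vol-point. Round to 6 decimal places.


Answer: Vega = 2.027142

Derivation:
d1 = 0.0149725562; d2 = -0.1600274438
phi(d1) = 0.3988975660; exp(-qT) = 0.9935210793; exp(-rT) = 0.9888130446
Vega = S * exp(-qT) * phi(d1) * sqrt(T) = 10.2300 * 0.9935210793 * 0.3988975660 * 0.5000000000 = 2.027142


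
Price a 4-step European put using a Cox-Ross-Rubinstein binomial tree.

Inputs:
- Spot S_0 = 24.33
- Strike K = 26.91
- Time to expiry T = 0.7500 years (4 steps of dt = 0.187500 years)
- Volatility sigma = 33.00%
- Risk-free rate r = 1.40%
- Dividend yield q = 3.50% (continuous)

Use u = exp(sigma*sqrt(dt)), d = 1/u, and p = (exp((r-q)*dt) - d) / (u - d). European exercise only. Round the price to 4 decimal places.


Answer: Price = V(0,0) = 4.6777

Derivation:
dt = T/N = 0.187500
u = exp(sigma*sqrt(dt)) = 1.153608; d = 1/u = 0.866846
p = (exp((r-q)*dt) - d) / (u - d) = 0.450633
Discount per step: exp(-r*dt) = 0.997378
Stock lattice S(k, i) with i counting down-moves:
  k=0: S(0,0) = 24.3300
  k=1: S(1,0) = 28.0673; S(1,1) = 21.0904
  k=2: S(2,0) = 32.3786; S(2,1) = 24.3300; S(2,2) = 18.2821
  k=3: S(3,0) = 37.3522; S(3,1) = 28.0673; S(3,2) = 21.0904; S(3,3) = 15.8478
  k=4: S(4,0) = 43.0898; S(4,1) = 32.3786; S(4,2) = 24.3300; S(4,3) = 18.2821; S(4,4) = 13.7376
Terminal payoffs V(N, i) = max(K - S_T, 0):
  V(4,0) = 0.000000; V(4,1) = 0.000000; V(4,2) = 2.580000; V(4,3) = 8.627912; V(4,4) = 13.172444
Backward induction: V(k, i) = exp(-r*dt) * [p * V(k+1, i) + (1-p) * V(k+1, i+1)].
  V(3,0) = exp(-r*dt) * [p*0.000000 + (1-p)*0.000000] = 0.000000
  V(3,1) = exp(-r*dt) * [p*0.000000 + (1-p)*2.580000] = 1.413651
  V(3,2) = exp(-r*dt) * [p*2.580000 + (1-p)*8.627912] = 5.887048
  V(3,3) = exp(-r*dt) * [p*8.627912 + (1-p)*13.172444] = 11.095363
  V(2,0) = exp(-r*dt) * [p*0.000000 + (1-p)*1.413651] = 0.774577
  V(2,1) = exp(-r*dt) * [p*1.413651 + (1-p)*5.887048] = 3.861038
  V(2,2) = exp(-r*dt) * [p*5.887048 + (1-p)*11.095363] = 8.725389
  V(1,0) = exp(-r*dt) * [p*0.774577 + (1-p)*3.861038] = 2.463700
  V(1,1) = exp(-r*dt) * [p*3.861038 + (1-p)*8.725389] = 6.516224
  V(0,0) = exp(-r*dt) * [p*2.463700 + (1-p)*6.516224] = 4.677727


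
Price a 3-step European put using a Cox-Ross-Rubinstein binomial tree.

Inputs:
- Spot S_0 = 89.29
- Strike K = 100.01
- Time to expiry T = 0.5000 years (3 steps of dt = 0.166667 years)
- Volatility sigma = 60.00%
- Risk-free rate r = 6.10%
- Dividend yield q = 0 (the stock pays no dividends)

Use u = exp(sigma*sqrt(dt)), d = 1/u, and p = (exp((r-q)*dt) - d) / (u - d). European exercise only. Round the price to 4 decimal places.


dt = T/N = 0.166667
u = exp(sigma*sqrt(dt)) = 1.277556; d = 1/u = 0.782744
p = (exp((r-q)*dt) - d) / (u - d) = 0.459718
Discount per step: exp(-r*dt) = 0.989885
Stock lattice S(k, i) with i counting down-moves:
  k=0: S(0,0) = 89.2900
  k=1: S(1,0) = 114.0730; S(1,1) = 69.8913
  k=2: S(2,0) = 145.7346; S(2,1) = 89.2900; S(2,2) = 54.7070
  k=3: S(3,0) = 186.1842; S(3,1) = 114.0730; S(3,2) = 69.8913; S(3,3) = 42.8216
Terminal payoffs V(N, i) = max(K - S_T, 0):
  V(3,0) = 0.000000; V(3,1) = 0.000000; V(3,2) = 30.118746; V(3,3) = 57.188403
Backward induction: V(k, i) = exp(-r*dt) * [p * V(k+1, i) + (1-p) * V(k+1, i+1)].
  V(2,0) = exp(-r*dt) * [p*0.000000 + (1-p)*0.000000] = 0.000000
  V(2,1) = exp(-r*dt) * [p*0.000000 + (1-p)*30.118746] = 16.108002
  V(2,2) = exp(-r*dt) * [p*30.118746 + (1-p)*57.188403] = 44.291389
  V(1,0) = exp(-r*dt) * [p*0.000000 + (1-p)*16.108002] = 8.614826
  V(1,1) = exp(-r*dt) * [p*16.108002 + (1-p)*44.291389] = 31.018008
  V(0,0) = exp(-r*dt) * [p*8.614826 + (1-p)*31.018008] = 20.509277

Answer: Price = V(0,0) = 20.5093


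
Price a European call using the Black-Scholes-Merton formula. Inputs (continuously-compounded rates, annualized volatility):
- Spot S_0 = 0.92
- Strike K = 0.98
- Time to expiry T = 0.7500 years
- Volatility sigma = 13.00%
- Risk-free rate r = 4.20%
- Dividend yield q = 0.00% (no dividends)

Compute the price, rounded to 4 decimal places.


d1 = (ln(S/K) + (r - q + 0.5*sigma^2) * T) / (sigma * sqrt(T)) = -0.22509023
d2 = d1 - sigma * sqrt(T) = -0.33767353
exp(-rT) = 0.96899096; exp(-qT) = 1.00000000
C = S_0 * exp(-qT) * N(d1) - K * exp(-rT) * N(d2)
N(d1) = 0.41095454; N(d2) = 0.36780461
C = 0.9200 * 1.00000000 * 0.41095454 - 0.9800 * 0.96899096 * 0.36780461 = 0.0288

Answer: Price = 0.0288


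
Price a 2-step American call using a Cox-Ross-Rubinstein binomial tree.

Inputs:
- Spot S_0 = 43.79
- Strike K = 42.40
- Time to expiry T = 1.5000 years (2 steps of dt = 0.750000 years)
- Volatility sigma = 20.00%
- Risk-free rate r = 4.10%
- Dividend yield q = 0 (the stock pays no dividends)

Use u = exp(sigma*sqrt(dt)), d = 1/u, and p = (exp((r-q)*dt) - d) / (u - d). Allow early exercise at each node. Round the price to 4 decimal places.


Answer: Price = V(0,0) = 6.1296

Derivation:
dt = T/N = 0.750000
u = exp(sigma*sqrt(dt)) = 1.189110; d = 1/u = 0.840965
p = (exp((r-q)*dt) - d) / (u - d) = 0.546504
Discount per step: exp(-r*dt) = 0.969718
Stock lattice S(k, i) with i counting down-moves:
  k=0: S(0,0) = 43.7900
  k=1: S(1,0) = 52.0711; S(1,1) = 36.8259
  k=2: S(2,0) = 61.9183; S(2,1) = 43.7900; S(2,2) = 30.9693
Terminal payoffs V(N, i) = max(S_T - K, 0):
  V(2,0) = 19.518292; V(2,1) = 1.390000; V(2,2) = 0.000000
Backward induction: V(k, i) = exp(-r*dt) * [p * V(k+1, i) + (1-p) * V(k+1, i+1)]; then take max(V_cont, immediate exercise) for American.
  V(1,0) = exp(-r*dt) * [p*19.518292 + (1-p)*1.390000] = 10.955082; exercise = 9.671124; V(1,0) = max -> 10.955082
  V(1,1) = exp(-r*dt) * [p*1.390000 + (1-p)*0.000000] = 0.736637; exercise = 0.000000; V(1,1) = max -> 0.736637
  V(0,0) = exp(-r*dt) * [p*10.955082 + (1-p)*0.736637] = 6.129644; exercise = 1.390000; V(0,0) = max -> 6.129644


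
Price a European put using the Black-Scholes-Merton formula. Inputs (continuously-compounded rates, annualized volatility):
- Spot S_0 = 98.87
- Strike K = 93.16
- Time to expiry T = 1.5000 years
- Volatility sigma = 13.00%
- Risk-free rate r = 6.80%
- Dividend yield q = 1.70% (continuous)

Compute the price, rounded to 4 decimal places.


d1 = (ln(S/K) + (r - q + 0.5*sigma^2) * T) / (sigma * sqrt(T)) = 0.93371039
d2 = d1 - sigma * sqrt(T) = 0.77449355
exp(-rT) = 0.90302955; exp(-qT) = 0.97482238
P = K * exp(-rT) * N(-d2) - S_0 * exp(-qT) * N(-d1)
N(-d1) = 0.17522665; N(-d2) = 0.21931949
P = 93.1600 * 0.90302955 * 0.21931949 - 98.8700 * 0.97482238 * 0.17522665 = 1.5621

Answer: Price = 1.5621


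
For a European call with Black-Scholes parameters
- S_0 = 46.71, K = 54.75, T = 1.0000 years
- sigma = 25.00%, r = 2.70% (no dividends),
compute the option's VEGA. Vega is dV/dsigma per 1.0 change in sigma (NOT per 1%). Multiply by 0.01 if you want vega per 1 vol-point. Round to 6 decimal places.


d1 = -0.4022763767; d2 = -0.6522763767
phi(d1) = 0.3679340110; exp(-qT) = 1.0000000000; exp(-rT) = 0.9733612415
Vega = S * exp(-qT) * phi(d1) * sqrt(T) = 46.7100 * 1.0000000000 * 0.3679340110 * 1.0000000000 = 17.186198

Answer: Vega = 17.186198


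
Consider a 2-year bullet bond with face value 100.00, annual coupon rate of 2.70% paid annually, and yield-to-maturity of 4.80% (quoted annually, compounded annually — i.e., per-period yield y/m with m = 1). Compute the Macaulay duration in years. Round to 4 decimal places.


Coupon per period c = face * coupon_rate / m = 2.700000
Periods per year m = 1; per-period yield y/m = 0.048000
Number of cashflows N = 2
Cashflows (t years, CF_t, discount factor 1/(1+y/m)^(m*t), PV):
  t = 1.0000: CF_t = 2.700000, DF = 0.954198, PV = 2.576336
  t = 2.0000: CF_t = 102.700000, DF = 0.910495, PV = 93.507808
Price P = sum_t PV_t = 96.084144
Macaulay numerator sum_t t * PV_t:
  t * PV_t at t = 1.0000: 2.576336
  t * PV_t at t = 2.0000: 187.015617
Macaulay duration D = (sum_t t * PV_t) / P = 189.591953 / 96.084144 = 1.973187

Answer: Macaulay duration = 1.9732 years


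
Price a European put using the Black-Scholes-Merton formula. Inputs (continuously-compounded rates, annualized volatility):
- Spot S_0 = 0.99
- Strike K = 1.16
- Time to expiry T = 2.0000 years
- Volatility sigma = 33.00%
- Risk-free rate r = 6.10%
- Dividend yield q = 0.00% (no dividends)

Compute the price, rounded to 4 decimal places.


Answer: Price = 0.2050

Derivation:
d1 = (ln(S/K) + (r - q + 0.5*sigma^2) * T) / (sigma * sqrt(T)) = 0.15519849
d2 = d1 - sigma * sqrt(T) = -0.31149198
exp(-rT) = 0.88514837; exp(-qT) = 1.00000000
P = K * exp(-rT) * N(-d2) - S_0 * exp(-qT) * N(-d1)
N(-d1) = 0.43833242; N(-d2) = 0.62228668
P = 1.1600 * 0.88514837 * 0.62228668 - 0.9900 * 1.00000000 * 0.43833242 = 0.2050


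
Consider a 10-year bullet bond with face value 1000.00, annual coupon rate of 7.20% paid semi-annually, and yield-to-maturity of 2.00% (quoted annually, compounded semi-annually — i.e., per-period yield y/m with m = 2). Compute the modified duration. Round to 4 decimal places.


Coupon per period c = face * coupon_rate / m = 36.000000
Periods per year m = 2; per-period yield y/m = 0.010000
Number of cashflows N = 20
Cashflows (t years, CF_t, discount factor 1/(1+y/m)^(m*t), PV):
  t = 0.5000: CF_t = 36.000000, DF = 0.990099, PV = 35.643564
  t = 1.0000: CF_t = 36.000000, DF = 0.980296, PV = 35.290658
  t = 1.5000: CF_t = 36.000000, DF = 0.970590, PV = 34.941245
  t = 2.0000: CF_t = 36.000000, DF = 0.960980, PV = 34.595292
  t = 2.5000: CF_t = 36.000000, DF = 0.951466, PV = 34.252765
  t = 3.0000: CF_t = 36.000000, DF = 0.942045, PV = 33.913628
  t = 3.5000: CF_t = 36.000000, DF = 0.932718, PV = 33.577850
  t = 4.0000: CF_t = 36.000000, DF = 0.923483, PV = 33.245396
  t = 4.5000: CF_t = 36.000000, DF = 0.914340, PV = 32.916234
  t = 5.0000: CF_t = 36.000000, DF = 0.905287, PV = 32.590330
  t = 5.5000: CF_t = 36.000000, DF = 0.896324, PV = 32.267654
  t = 6.0000: CF_t = 36.000000, DF = 0.887449, PV = 31.948172
  t = 6.5000: CF_t = 36.000000, DF = 0.878663, PV = 31.631854
  t = 7.0000: CF_t = 36.000000, DF = 0.869963, PV = 31.318667
  t = 7.5000: CF_t = 36.000000, DF = 0.861349, PV = 31.008581
  t = 8.0000: CF_t = 36.000000, DF = 0.852821, PV = 30.701565
  t = 8.5000: CF_t = 36.000000, DF = 0.844377, PV = 30.397590
  t = 9.0000: CF_t = 36.000000, DF = 0.836017, PV = 30.096623
  t = 9.5000: CF_t = 36.000000, DF = 0.827740, PV = 29.798637
  t = 10.0000: CF_t = 1036.000000, DF = 0.819544, PV = 849.048071
Price P = sum_t PV_t = 1469.184377
First compute Macaulay numerator sum_t t * PV_t:
  t * PV_t at t = 0.5000: 17.821782
  t * PV_t at t = 1.0000: 35.290658
  t * PV_t at t = 1.5000: 52.411868
  t * PV_t at t = 2.0000: 69.190585
  t * PV_t at t = 2.5000: 85.631912
  t * PV_t at t = 3.0000: 101.740885
  t * PV_t at t = 3.5000: 117.522475
  t * PV_t at t = 4.0000: 132.981584
  t * PV_t at t = 4.5000: 148.123052
  t * PV_t at t = 5.0000: 162.951652
  t * PV_t at t = 5.5000: 177.472096
  t * PV_t at t = 6.0000: 191.689033
  t * PV_t at t = 6.5000: 205.607048
  t * PV_t at t = 7.0000: 219.230668
  t * PV_t at t = 7.5000: 232.564358
  t * PV_t at t = 8.0000: 245.612524
  t * PV_t at t = 8.5000: 258.379511
  t * PV_t at t = 9.0000: 270.869610
  t * PV_t at t = 9.5000: 283.087051
  t * PV_t at t = 10.0000: 8490.480713
Macaulay duration D = 11498.659064 / 1469.184377 = 7.826560
Modified duration = D / (1 + y/m) = 7.826560 / (1 + 0.010000) = 7.749069

Answer: Modified duration = 7.7491
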